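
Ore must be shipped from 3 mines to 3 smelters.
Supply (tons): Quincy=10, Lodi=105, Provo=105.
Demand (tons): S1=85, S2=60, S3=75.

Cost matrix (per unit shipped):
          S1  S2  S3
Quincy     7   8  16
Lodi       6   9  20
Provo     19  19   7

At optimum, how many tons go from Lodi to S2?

20

The minimum-cost plan:
  Quincy–S2: 10 × 8 = 80
  Lodi–S1: 85 × 6 = 510
  Lodi–S2: 20 × 9 = 180
  Provo–S2: 30 × 19 = 570
  Provo–S3: 75 × 7 = 525
Total cost = 1865.
So Lodi→S2 carries 20 tons.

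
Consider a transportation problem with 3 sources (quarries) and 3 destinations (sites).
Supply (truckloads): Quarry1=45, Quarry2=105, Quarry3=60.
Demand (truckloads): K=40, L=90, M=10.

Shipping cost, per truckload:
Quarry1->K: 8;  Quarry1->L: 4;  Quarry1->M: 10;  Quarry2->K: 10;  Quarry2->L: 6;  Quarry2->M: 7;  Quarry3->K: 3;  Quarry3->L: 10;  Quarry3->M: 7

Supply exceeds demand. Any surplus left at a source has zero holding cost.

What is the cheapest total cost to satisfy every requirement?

Optimal allocation:
  Quarry1->L: 45 truckloads
  Quarry2->L: 45 truckloads
  Quarry2->M: 10 truckloads
  Quarry3->K: 40 truckloads
Total cost = 640.

640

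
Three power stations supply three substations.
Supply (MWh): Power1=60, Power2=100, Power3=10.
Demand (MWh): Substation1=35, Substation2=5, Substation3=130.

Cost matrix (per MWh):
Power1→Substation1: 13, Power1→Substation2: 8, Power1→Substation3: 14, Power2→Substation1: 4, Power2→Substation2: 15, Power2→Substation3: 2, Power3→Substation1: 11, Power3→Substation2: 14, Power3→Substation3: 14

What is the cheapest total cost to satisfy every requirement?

1095

A cheapest plan:
  Power1 to Substation1: 25 × 13 = 325
  Power1 to Substation2: 5 × 8 = 40
  Power1 to Substation3: 30 × 14 = 420
  Power2 to Substation3: 100 × 2 = 200
  Power3 to Substation1: 10 × 11 = 110
Total = 325 + 40 + 420 + 200 + 110 = 1095.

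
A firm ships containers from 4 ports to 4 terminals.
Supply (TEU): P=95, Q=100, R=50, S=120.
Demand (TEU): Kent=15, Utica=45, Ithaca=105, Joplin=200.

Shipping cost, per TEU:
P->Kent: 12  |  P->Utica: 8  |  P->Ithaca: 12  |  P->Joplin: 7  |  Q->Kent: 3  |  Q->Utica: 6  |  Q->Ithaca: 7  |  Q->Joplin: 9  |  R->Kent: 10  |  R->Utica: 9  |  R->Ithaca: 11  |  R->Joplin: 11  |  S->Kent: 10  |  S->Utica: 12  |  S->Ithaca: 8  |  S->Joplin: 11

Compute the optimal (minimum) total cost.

2895

Optimal allocation:
  P–Joplin: 95 × 7 = 665
  Q–Kent: 15 × 3 = 45
  Q–Utica: 45 × 6 = 270
  Q–Joplin: 40 × 9 = 360
  R–Joplin: 50 × 11 = 550
  S–Ithaca: 105 × 8 = 840
  S–Joplin: 15 × 11 = 165
Total = 665 + 45 + 270 + 360 + 550 + 840 + 165 = 2895.
(Supply check: P ships 95; Q ships 100; R ships 50; S ships 120.)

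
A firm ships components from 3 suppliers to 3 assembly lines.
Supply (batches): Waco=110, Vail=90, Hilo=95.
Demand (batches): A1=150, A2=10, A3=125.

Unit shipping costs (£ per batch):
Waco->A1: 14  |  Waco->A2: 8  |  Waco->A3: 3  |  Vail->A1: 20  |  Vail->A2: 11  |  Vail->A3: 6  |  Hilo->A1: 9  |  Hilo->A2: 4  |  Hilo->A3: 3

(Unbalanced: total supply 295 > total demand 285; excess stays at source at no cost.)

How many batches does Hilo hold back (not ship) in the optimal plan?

0

An optimal plan:
  Waco→A1: 55 × £14 = £770
  Waco→A2: 10 × £8 = £80
  Waco→A3: 45 × £3 = £135
  Vail→A3: 80 × £6 = £480
  Hilo→A1: 95 × £9 = £855
Total cost = £2320.
Hilo ships 95 of its 95, leaving 0.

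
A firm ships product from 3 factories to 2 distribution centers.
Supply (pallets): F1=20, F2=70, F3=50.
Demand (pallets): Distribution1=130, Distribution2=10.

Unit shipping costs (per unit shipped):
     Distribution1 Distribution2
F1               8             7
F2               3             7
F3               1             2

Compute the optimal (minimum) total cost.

410

Optimal allocation:
  F1->Distribution1: 10 × 8 = 80
  F1->Distribution2: 10 × 7 = 70
  F2->Distribution1: 70 × 3 = 210
  F3->Distribution1: 50 × 1 = 50
Total = 80 + 70 + 210 + 50 = 410.
(Supply check: F1 ships 20; F2 ships 70; F3 ships 50.)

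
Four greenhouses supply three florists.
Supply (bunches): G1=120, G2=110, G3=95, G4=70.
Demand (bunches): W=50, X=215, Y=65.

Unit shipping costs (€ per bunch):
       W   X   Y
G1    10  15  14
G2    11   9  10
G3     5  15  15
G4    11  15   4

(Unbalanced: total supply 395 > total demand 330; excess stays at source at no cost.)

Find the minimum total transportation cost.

A cheapest plan:
  G1→X: 60 × €15 = €900
  G2→X: 110 × €9 = €990
  G3→W: 50 × €5 = €250
  G3→X: 45 × €15 = €675
  G4→Y: 65 × €4 = €260
Total = 900 + 990 + 250 + 675 + 260 = €3075.
(Supply check: G1 ships 60; G2 ships 110; G3 ships 95; G4 ships 65.)

3075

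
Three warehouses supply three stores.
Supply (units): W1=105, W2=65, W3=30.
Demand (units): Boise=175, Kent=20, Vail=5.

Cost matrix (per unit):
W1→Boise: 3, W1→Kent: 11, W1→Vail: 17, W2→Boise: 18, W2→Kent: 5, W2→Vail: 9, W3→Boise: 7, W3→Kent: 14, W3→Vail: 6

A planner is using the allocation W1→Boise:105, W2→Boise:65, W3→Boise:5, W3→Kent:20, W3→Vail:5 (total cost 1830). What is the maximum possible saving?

440

Current plan cost = 105·3 + 65·18 + 5·7 + 20·14 + 5·6 = 1830.
Optimal plan:
  W1→Boise: 105 × 3 = 315
  W2→Boise: 40 × 18 = 720
  W2→Kent: 20 × 5 = 100
  W2→Vail: 5 × 9 = 45
  W3→Boise: 30 × 7 = 210
Optimal cost = 1390.
Saving = 1830 − 1390 = 440.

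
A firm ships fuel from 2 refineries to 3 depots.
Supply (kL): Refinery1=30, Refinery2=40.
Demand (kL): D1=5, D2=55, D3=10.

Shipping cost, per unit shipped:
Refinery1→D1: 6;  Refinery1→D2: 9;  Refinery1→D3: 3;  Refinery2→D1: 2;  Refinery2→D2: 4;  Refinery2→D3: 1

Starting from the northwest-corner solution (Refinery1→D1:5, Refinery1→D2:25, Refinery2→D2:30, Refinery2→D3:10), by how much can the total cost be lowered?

Current plan cost = 5·6 + 25·9 + 30·4 + 10·1 = 385.
Optimal plan:
  Refinery1 to D1: 5 × 6 = 30
  Refinery1 to D2: 15 × 9 = 135
  Refinery1 to D3: 10 × 3 = 30
  Refinery2 to D2: 40 × 4 = 160
Optimal cost = 355.
Saving = 385 − 355 = 30.

30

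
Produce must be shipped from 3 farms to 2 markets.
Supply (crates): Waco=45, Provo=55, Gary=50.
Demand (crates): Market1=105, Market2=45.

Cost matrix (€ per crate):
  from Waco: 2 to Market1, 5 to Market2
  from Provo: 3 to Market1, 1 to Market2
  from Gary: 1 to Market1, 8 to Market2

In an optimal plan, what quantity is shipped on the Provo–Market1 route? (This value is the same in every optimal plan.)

10

Optimal shipments:
  Waco->Market1: 45 × €2 = €90
  Provo->Market1: 10 × €3 = €30
  Provo->Market2: 45 × €1 = €45
  Gary->Market1: 50 × €1 = €50
Total cost = €215.
So Provo→Market1 carries 10 crates.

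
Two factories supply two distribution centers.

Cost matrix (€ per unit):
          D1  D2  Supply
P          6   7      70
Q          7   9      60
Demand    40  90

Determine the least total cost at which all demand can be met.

An optimal shipping plan:
  P to D2: 70 pallets
  Q to D1: 40 pallets
  Q to D2: 20 pallets
Total cost = €950.

950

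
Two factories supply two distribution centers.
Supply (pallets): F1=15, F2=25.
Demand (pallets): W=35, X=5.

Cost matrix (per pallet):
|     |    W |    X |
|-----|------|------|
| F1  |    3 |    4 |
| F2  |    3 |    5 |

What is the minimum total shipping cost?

One minimum-cost allocation:
  F1–W: 10 × 3 = 30
  F1–X: 5 × 4 = 20
  F2–W: 25 × 3 = 75
Total = 30 + 20 + 75 = 125.

125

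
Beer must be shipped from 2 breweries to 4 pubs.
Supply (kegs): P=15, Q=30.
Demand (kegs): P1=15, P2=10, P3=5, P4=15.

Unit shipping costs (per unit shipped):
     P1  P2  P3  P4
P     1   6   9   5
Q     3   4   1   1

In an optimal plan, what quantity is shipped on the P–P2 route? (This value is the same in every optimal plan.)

0

The minimum-cost plan:
  P->P1: 15 × 1 = 15
  Q->P2: 10 × 4 = 40
  Q->P3: 5 × 1 = 5
  Q->P4: 15 × 1 = 15
Total cost = 75.
The route P→P2 is not used.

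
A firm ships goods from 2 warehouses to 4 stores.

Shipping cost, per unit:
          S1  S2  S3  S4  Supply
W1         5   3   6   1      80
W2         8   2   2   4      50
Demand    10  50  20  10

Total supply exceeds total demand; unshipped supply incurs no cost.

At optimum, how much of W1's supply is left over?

40

An optimal plan:
  W1->S1: 10 × 5 = 50
  W1->S2: 20 × 3 = 60
  W1->S4: 10 × 1 = 10
  W2->S2: 30 × 2 = 60
  W2->S3: 20 × 2 = 40
Total cost = 220.
W1 ships 40 of its 80, leaving 40.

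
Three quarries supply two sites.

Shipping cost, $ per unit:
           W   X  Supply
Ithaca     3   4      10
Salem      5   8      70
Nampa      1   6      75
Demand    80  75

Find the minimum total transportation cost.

660

A cheapest plan:
  Ithaca->X: 10 × $4 = $40
  Salem->W: 5 × $5 = $25
  Salem->X: 65 × $8 = $520
  Nampa->W: 75 × $1 = $75
Total = 40 + 25 + 520 + 75 = $660.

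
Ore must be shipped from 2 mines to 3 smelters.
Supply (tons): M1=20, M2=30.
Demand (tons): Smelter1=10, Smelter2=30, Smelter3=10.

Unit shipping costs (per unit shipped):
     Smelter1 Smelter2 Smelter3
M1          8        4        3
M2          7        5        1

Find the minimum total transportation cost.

210

Optimal allocation:
  M1–Smelter2: 20 × 4 = 80
  M2–Smelter1: 10 × 7 = 70
  M2–Smelter2: 10 × 5 = 50
  M2–Smelter3: 10 × 1 = 10
Total = 80 + 70 + 50 + 10 = 210.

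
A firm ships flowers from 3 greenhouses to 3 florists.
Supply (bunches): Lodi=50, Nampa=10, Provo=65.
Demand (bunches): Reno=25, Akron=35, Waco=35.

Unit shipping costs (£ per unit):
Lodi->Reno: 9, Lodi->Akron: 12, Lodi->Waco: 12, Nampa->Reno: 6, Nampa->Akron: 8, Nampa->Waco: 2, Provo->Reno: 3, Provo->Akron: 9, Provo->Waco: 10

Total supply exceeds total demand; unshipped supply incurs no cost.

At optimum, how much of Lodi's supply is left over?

Minimum-cost shipments:
  Lodi to Waco: 20 × £12 = £240
  Nampa to Waco: 10 × £2 = £20
  Provo to Reno: 25 × £3 = £75
  Provo to Akron: 35 × £9 = £315
  Provo to Waco: 5 × £10 = £50
Total cost = £700.
Lodi ships 20 of its 50, leaving 30.

30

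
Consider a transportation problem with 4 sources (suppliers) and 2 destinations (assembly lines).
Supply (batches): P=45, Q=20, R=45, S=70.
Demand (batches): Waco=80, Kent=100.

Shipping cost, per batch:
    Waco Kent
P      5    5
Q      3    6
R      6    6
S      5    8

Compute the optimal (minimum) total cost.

A cheapest plan:
  P to Kent: 45 batches
  Q to Waco: 20 batches
  R to Kent: 45 batches
  S to Waco: 60 batches
  S to Kent: 10 batches
Total cost = 935.

935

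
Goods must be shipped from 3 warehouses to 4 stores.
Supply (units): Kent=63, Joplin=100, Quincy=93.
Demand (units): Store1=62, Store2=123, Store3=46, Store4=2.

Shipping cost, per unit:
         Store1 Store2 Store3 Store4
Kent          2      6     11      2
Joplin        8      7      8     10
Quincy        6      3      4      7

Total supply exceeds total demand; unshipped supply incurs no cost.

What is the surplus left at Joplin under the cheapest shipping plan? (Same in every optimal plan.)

23

An optimal plan:
  Kent->Store1: 61 units
  Kent->Store4: 2 units
  Joplin->Store1: 1 units
  Joplin->Store2: 76 units
  Quincy->Store2: 47 units
  Quincy->Store3: 46 units
Total cost = 991.
Joplin ships 77 of its 100, leaving 23.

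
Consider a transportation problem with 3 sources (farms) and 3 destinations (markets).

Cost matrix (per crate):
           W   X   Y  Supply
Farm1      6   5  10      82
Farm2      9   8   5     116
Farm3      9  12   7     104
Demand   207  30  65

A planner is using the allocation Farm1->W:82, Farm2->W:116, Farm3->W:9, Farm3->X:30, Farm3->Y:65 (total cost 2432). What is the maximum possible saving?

250

Current plan cost = 82·6 + 116·9 + 9·9 + 30·12 + 65·7 = 2432.
Optimal plan:
  Farm1->W: 52 × 6 = 312
  Farm1->X: 30 × 5 = 150
  Farm2->W: 51 × 9 = 459
  Farm2->Y: 65 × 5 = 325
  Farm3->W: 104 × 9 = 936
Optimal cost = 2182.
Saving = 2432 − 2182 = 250.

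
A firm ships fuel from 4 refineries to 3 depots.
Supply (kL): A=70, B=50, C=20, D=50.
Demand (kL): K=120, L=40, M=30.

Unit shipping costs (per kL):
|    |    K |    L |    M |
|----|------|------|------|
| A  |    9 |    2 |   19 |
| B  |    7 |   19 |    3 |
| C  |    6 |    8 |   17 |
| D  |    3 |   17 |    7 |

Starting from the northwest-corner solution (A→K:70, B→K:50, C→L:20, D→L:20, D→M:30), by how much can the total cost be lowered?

Current plan cost = 70·9 + 50·7 + 20·8 + 20·17 + 30·7 = 1690.
Optimal plan:
  A→K: 30 × 9 = 270
  A→L: 40 × 2 = 80
  B→K: 20 × 7 = 140
  B→M: 30 × 3 = 90
  C→K: 20 × 6 = 120
  D→K: 50 × 3 = 150
Optimal cost = 850.
Saving = 1690 − 850 = 840.

840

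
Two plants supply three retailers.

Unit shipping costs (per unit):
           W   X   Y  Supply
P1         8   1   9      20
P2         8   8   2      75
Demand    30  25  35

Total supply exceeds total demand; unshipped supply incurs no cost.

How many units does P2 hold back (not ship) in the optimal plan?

Minimum-cost shipments:
  P1 to X: 20 × 1 = 20
  P2 to W: 30 × 8 = 240
  P2 to X: 5 × 8 = 40
  P2 to Y: 35 × 2 = 70
Total cost = 370.
P2 ships 70 of its 75, leaving 5.

5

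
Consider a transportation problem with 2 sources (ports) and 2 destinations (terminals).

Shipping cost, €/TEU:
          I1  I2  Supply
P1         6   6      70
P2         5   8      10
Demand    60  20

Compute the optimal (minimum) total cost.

A cheapest plan:
  P1–I1: 50 TEU
  P1–I2: 20 TEU
  P2–I1: 10 TEU
Total cost = €470.

470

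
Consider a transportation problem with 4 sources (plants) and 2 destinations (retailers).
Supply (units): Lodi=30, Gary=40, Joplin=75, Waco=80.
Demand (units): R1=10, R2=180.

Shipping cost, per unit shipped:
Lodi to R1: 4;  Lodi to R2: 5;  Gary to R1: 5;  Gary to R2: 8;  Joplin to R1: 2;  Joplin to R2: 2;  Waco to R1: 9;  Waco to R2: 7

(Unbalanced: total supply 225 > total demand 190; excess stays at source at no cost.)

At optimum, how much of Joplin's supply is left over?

0

An optimal plan:
  Lodi→R2: 30 × 5 = 150
  Gary→R1: 10 × 5 = 50
  Joplin→R2: 75 × 2 = 150
  Waco→R2: 75 × 7 = 525
Total cost = 875.
Joplin ships 75 of its 75, leaving 0.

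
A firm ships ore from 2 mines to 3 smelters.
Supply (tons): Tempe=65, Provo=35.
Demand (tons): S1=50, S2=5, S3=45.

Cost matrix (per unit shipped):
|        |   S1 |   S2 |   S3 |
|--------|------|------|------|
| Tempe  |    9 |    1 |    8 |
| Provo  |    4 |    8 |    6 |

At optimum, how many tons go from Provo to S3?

The minimum-cost plan:
  Tempe to S1: 15 × 9 = 135
  Tempe to S2: 5 × 1 = 5
  Tempe to S3: 45 × 8 = 360
  Provo to S1: 35 × 4 = 140
Total cost = 640.
The route Provo→S3 is not used.

0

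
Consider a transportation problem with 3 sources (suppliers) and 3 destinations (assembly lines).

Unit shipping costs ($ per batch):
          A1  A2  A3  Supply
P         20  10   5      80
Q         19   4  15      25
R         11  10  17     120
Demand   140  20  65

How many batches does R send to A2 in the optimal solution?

Optimal shipments:
  P->A1: 15 × $20 = $300
  P->A3: 65 × $5 = $325
  Q->A1: 5 × $19 = $95
  Q->A2: 20 × $4 = $80
  R->A1: 120 × $11 = $1320
Total cost = $2120.
The route R→A2 is not used.

0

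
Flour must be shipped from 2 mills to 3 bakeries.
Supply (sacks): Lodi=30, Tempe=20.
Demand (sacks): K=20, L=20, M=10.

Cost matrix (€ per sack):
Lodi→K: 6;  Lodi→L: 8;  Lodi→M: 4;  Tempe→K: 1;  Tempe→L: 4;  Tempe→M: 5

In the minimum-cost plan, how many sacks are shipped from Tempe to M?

0

The minimum-cost plan:
  Lodi to L: 20 × €8 = €160
  Lodi to M: 10 × €4 = €40
  Tempe to K: 20 × €1 = €20
Total cost = €220.
The route Tempe→M is not used.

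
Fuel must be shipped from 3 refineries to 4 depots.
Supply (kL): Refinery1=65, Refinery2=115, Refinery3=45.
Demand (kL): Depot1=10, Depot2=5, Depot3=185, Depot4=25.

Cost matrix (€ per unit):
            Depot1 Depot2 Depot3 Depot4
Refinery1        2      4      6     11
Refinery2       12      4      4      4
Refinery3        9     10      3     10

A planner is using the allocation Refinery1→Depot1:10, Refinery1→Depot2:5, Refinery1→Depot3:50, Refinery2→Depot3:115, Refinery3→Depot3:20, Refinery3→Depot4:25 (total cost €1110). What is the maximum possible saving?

175

Current plan cost = 10·2 + 5·4 + 50·6 + 115·4 + 20·3 + 25·10 = €1110.
Optimal plan:
  Refinery1 to Depot1: 10 kL
  Refinery1 to Depot2: 5 kL
  Refinery1 to Depot3: 50 kL
  Refinery2 to Depot3: 90 kL
  Refinery2 to Depot4: 25 kL
  Refinery3 to Depot3: 45 kL
Optimal cost = €935.
Saving = 1110 − 935 = €175.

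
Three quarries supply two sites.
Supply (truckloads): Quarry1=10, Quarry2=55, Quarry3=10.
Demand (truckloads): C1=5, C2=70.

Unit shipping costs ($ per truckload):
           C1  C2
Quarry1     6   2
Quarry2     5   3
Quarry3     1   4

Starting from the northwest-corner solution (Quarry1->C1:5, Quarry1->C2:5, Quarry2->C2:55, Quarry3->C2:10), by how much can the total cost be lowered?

Current plan cost = 5·6 + 5·2 + 55·3 + 10·4 = $245.
Optimal plan:
  Quarry1–C2: 10 × $2 = $20
  Quarry2–C2: 55 × $3 = $165
  Quarry3–C1: 5 × $1 = $5
  Quarry3–C2: 5 × $4 = $20
Optimal cost = $210.
Saving = 245 − 210 = $35.

35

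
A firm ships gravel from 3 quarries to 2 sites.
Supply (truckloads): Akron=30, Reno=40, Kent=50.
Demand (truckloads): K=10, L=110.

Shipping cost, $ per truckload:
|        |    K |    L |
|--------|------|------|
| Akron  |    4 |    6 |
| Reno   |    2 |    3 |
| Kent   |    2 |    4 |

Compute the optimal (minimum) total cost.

480

One minimum-cost allocation:
  Akron→K: 10 × $4 = $40
  Akron→L: 20 × $6 = $120
  Reno→L: 40 × $3 = $120
  Kent→L: 50 × $4 = $200
Total = 40 + 120 + 120 + 200 = $480.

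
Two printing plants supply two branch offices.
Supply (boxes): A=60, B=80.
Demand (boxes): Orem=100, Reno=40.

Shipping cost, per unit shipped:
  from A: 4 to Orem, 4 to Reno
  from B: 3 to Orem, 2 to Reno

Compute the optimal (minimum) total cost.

One minimum-cost allocation:
  A to Orem: 60 boxes
  B to Orem: 40 boxes
  B to Reno: 40 boxes
Total cost = 440.

440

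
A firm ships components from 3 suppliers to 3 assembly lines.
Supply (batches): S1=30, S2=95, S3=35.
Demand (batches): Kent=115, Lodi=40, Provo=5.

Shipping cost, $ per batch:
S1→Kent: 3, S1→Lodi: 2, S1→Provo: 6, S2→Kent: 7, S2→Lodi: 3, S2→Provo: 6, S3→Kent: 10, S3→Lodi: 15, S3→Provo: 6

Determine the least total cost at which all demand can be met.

An optimal shipping plan:
  S1–Kent: 30 × $3 = $90
  S2–Kent: 55 × $7 = $385
  S2–Lodi: 40 × $3 = $120
  S3–Kent: 30 × $10 = $300
  S3–Provo: 5 × $6 = $30
Total = 90 + 385 + 120 + 300 + 30 = $925.

925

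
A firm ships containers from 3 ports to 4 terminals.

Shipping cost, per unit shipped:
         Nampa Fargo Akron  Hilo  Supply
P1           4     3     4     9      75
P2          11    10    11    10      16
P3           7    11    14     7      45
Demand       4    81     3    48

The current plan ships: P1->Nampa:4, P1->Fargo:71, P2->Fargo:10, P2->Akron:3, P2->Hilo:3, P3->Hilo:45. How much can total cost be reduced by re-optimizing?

Current plan cost = 4·4 + 71·3 + 10·10 + 3·11 + 3·10 + 45·7 = 707.
Optimal plan:
  P1 to Fargo: 75 × 3 = 225
  P2 to Fargo: 6 × 10 = 60
  P2 to Akron: 3 × 11 = 33
  P2 to Hilo: 7 × 10 = 70
  P3 to Nampa: 4 × 7 = 28
  P3 to Hilo: 41 × 7 = 287
Optimal cost = 703.
Saving = 707 − 703 = 4.

4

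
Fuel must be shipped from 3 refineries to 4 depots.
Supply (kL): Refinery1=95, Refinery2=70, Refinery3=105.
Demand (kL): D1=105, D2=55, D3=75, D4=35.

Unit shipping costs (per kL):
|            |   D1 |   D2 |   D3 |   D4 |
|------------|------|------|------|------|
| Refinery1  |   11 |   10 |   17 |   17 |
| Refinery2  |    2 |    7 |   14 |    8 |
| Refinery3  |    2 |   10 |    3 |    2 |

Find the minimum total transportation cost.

Optimal allocation:
  Refinery1 to D1: 35 × 11 = 385
  Refinery1 to D2: 55 × 10 = 550
  Refinery1 to D3: 5 × 17 = 85
  Refinery2 to D1: 70 × 2 = 140
  Refinery3 to D3: 70 × 3 = 210
  Refinery3 to D4: 35 × 2 = 70
Total = 385 + 550 + 85 + 140 + 210 + 70 = 1440.

1440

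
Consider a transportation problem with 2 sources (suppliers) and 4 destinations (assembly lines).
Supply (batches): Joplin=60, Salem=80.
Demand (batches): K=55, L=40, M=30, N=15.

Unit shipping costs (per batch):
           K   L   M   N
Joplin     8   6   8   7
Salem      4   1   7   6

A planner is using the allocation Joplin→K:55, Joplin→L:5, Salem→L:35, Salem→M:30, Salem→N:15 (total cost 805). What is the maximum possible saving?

140

Current plan cost = 55·8 + 5·6 + 35·1 + 30·7 + 15·6 = 805.
Optimal plan:
  Joplin->K: 15 batches
  Joplin->M: 30 batches
  Joplin->N: 15 batches
  Salem->K: 40 batches
  Salem->L: 40 batches
Optimal cost = 665.
Saving = 805 − 665 = 140.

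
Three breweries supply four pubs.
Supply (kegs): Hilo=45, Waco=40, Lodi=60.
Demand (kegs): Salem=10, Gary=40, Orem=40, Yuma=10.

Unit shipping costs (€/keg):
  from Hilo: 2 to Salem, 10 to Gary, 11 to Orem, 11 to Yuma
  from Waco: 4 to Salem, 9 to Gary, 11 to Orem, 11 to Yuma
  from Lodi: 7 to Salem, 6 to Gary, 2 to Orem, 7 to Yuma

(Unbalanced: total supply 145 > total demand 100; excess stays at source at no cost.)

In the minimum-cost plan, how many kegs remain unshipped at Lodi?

An optimal plan:
  Hilo->Salem: 10 × €2 = €20
  Waco->Gary: 30 × €9 = €270
  Lodi->Gary: 10 × €6 = €60
  Lodi->Orem: 40 × €2 = €80
  Lodi->Yuma: 10 × €7 = €70
Total cost = €500.
Lodi ships 60 of its 60, leaving 0.

0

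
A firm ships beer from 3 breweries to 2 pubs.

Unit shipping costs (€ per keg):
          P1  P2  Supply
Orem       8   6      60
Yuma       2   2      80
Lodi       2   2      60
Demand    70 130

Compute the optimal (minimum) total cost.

640

A cheapest plan:
  Orem→P2: 60 kegs
  Yuma→P1: 70 kegs
  Yuma→P2: 10 kegs
  Lodi→P2: 60 kegs
Total cost = €640.
(Supply check: Orem ships 60; Yuma ships 80; Lodi ships 60.)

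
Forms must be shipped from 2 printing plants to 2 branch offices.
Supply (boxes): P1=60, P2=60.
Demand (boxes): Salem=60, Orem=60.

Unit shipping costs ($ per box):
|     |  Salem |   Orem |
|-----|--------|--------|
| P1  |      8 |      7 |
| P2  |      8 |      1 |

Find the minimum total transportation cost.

An optimal shipping plan:
  P1->Salem: 60 × $8 = $480
  P2->Orem: 60 × $1 = $60
Total = 480 + 60 = $540.

540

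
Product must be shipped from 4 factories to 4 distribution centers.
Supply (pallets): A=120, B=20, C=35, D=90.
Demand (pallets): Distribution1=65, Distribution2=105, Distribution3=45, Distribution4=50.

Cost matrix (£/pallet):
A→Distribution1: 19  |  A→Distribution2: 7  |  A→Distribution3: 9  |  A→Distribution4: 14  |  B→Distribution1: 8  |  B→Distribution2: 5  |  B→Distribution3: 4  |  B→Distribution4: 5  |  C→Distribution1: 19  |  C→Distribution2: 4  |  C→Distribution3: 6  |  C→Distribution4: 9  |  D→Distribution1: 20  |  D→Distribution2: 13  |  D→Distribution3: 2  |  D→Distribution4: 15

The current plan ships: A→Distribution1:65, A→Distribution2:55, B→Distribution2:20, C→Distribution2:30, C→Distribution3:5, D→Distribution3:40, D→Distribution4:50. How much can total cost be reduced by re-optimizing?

290

Current plan cost = 65·19 + 55·7 + 20·5 + 30·4 + 5·6 + 40·2 + 50·15 = £2700.
Optimal plan:
  A→Distribution1: 15 × £19 = £285
  A→Distribution2: 105 × £7 = £735
  B→Distribution1: 20 × £8 = £160
  C→Distribution4: 35 × £9 = £315
  D→Distribution1: 30 × £20 = £600
  D→Distribution3: 45 × £2 = £90
  D→Distribution4: 15 × £15 = £225
Optimal cost = £2410.
Saving = 2700 − 2410 = £290.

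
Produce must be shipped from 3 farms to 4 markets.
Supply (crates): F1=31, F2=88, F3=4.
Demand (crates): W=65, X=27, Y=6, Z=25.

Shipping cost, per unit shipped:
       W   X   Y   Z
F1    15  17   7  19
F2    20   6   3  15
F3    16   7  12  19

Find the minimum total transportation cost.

1684

Optimal allocation:
  F1 to W: 31 × 15 = 465
  F2 to W: 30 × 20 = 600
  F2 to X: 27 × 6 = 162
  F2 to Y: 6 × 3 = 18
  F2 to Z: 25 × 15 = 375
  F3 to W: 4 × 16 = 64
Total = 465 + 600 + 162 + 18 + 375 + 64 = 1684.
(Supply check: F1 ships 31; F2 ships 88; F3 ships 4.)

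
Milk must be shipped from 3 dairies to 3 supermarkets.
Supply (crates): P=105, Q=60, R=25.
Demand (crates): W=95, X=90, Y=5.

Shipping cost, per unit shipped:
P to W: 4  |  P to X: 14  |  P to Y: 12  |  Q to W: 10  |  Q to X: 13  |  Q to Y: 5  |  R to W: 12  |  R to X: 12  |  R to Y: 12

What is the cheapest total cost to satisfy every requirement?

An optimal shipping plan:
  P->W: 95 × 4 = 380
  P->X: 10 × 14 = 140
  Q->X: 55 × 13 = 715
  Q->Y: 5 × 5 = 25
  R->X: 25 × 12 = 300
Total = 380 + 140 + 715 + 25 + 300 = 1560.

1560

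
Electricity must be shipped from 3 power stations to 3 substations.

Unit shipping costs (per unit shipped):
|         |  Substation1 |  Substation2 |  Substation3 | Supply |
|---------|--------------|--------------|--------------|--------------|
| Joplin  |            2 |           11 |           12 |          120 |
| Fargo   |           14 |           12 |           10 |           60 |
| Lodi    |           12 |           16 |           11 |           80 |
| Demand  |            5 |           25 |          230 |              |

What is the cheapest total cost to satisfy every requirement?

2845

A cheapest plan:
  Joplin→Substation1: 5 × 2 = 10
  Joplin→Substation2: 25 × 11 = 275
  Joplin→Substation3: 90 × 12 = 1080
  Fargo→Substation3: 60 × 10 = 600
  Lodi→Substation3: 80 × 11 = 880
Total = 10 + 275 + 1080 + 600 + 880 = 2845.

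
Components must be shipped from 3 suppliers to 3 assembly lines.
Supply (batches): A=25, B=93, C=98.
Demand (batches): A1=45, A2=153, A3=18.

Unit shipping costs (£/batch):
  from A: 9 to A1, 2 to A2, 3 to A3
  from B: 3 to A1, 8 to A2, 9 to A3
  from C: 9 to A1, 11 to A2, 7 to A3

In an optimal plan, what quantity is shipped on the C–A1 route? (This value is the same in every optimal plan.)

Solving gives:
  A->A2: 25 × £2 = £50
  B->A1: 45 × £3 = £135
  B->A2: 48 × £8 = £384
  C->A2: 80 × £11 = £880
  C->A3: 18 × £7 = £126
Total cost = £1575.
The route C→A1 is not used.

0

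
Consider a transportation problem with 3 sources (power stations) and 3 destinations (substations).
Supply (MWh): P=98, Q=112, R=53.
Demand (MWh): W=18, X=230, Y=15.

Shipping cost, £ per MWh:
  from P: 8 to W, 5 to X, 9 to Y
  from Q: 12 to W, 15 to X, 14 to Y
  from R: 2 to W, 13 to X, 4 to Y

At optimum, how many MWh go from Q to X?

112

Solving gives:
  P to X: 98 × £5 = £490
  Q to X: 112 × £15 = £1680
  R to W: 18 × £2 = £36
  R to X: 20 × £13 = £260
  R to Y: 15 × £4 = £60
Total cost = £2526.
So Q→X carries 112 MWh.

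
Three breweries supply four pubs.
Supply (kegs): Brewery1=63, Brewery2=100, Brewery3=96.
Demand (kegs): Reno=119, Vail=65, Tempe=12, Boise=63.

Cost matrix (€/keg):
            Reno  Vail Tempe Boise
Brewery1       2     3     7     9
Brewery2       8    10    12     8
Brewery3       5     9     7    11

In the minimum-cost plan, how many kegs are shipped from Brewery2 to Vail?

2

Optimal shipments:
  Brewery1–Vail: 63 × €3 = €189
  Brewery2–Reno: 35 × €8 = €280
  Brewery2–Vail: 2 × €10 = €20
  Brewery2–Boise: 63 × €8 = €504
  Brewery3–Reno: 84 × €5 = €420
  Brewery3–Tempe: 12 × €7 = €84
Total cost = €1497.
So Brewery2→Vail carries 2 kegs.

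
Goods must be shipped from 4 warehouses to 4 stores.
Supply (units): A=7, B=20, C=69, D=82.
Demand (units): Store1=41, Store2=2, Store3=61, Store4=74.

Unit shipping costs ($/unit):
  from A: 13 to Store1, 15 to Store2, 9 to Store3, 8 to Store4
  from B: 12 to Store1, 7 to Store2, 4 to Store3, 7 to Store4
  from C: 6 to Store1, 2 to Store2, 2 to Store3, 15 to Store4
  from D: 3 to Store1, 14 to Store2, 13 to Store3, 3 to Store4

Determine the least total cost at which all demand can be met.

Optimal allocation:
  A to Store4: 7 units
  B to Store4: 20 units
  C to Store1: 6 units
  C to Store2: 2 units
  C to Store3: 61 units
  D to Store1: 35 units
  D to Store4: 47 units
Total cost = $604.
(Supply check: A ships 7; B ships 20; C ships 69; D ships 82.)

604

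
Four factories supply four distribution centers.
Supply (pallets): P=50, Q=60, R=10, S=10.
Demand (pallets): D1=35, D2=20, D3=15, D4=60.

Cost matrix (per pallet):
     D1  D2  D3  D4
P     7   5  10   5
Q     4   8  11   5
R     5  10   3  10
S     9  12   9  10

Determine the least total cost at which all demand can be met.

640

An optimal shipping plan:
  P->D2: 20 × 5 = 100
  P->D4: 30 × 5 = 150
  Q->D1: 30 × 4 = 120
  Q->D4: 30 × 5 = 150
  R->D3: 10 × 3 = 30
  S->D1: 5 × 9 = 45
  S->D3: 5 × 9 = 45
Total = 100 + 150 + 120 + 150 + 30 + 45 + 45 = 640.
(Supply check: P ships 50; Q ships 60; R ships 10; S ships 10.)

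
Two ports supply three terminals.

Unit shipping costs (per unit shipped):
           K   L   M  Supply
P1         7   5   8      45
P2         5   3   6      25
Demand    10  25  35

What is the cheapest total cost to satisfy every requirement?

An optimal shipping plan:
  P1–K: 10 × 7 = 70
  P1–L: 25 × 5 = 125
  P1–M: 10 × 8 = 80
  P2–M: 25 × 6 = 150
Total = 70 + 125 + 80 + 150 = 425.

425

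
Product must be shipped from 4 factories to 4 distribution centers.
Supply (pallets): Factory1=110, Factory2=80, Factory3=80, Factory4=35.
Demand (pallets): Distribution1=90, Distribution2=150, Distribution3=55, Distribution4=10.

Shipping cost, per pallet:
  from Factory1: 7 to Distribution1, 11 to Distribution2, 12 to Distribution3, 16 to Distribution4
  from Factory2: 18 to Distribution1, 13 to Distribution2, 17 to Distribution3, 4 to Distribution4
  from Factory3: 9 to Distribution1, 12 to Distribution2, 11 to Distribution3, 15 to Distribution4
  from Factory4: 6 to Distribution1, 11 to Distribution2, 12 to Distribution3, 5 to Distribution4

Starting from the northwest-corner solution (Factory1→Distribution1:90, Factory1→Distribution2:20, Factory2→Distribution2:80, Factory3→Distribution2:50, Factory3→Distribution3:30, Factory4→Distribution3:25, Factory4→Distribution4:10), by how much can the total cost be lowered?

Current plan cost = 90·7 + 20·11 + 80·13 + 50·12 + 30·11 + 25·12 + 10·5 = 3170.
Optimal plan:
  Factory1→Distribution1: 55 pallets
  Factory1→Distribution2: 55 pallets
  Factory2→Distribution2: 70 pallets
  Factory2→Distribution4: 10 pallets
  Factory3→Distribution2: 25 pallets
  Factory3→Distribution3: 55 pallets
  Factory4→Distribution1: 35 pallets
Optimal cost = 3055.
Saving = 3170 − 3055 = 115.

115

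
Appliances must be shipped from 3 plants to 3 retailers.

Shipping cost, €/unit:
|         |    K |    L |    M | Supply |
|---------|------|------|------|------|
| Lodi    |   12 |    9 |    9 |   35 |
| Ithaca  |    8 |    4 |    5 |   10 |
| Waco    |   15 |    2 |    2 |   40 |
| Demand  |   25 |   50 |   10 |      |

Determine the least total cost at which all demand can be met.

510

One minimum-cost allocation:
  Lodi to K: 25 × €12 = €300
  Lodi to M: 10 × €9 = €90
  Ithaca to L: 10 × €4 = €40
  Waco to L: 40 × €2 = €80
Total = 300 + 90 + 40 + 80 = €510.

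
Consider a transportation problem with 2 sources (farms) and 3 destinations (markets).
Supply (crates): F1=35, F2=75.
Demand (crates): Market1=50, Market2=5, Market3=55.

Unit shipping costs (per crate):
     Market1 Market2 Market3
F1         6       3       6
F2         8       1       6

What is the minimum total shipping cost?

665

A cheapest plan:
  F1→Market1: 35 × 6 = 210
  F2→Market1: 15 × 8 = 120
  F2→Market2: 5 × 1 = 5
  F2→Market3: 55 × 6 = 330
Total = 210 + 120 + 5 + 330 = 665.
(Supply check: F1 ships 35; F2 ships 75.)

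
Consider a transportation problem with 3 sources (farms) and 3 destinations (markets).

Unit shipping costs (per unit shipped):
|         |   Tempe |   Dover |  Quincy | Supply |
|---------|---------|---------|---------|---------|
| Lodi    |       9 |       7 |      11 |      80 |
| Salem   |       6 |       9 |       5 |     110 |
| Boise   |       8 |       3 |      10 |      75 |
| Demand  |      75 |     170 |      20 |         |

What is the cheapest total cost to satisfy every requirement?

1470

A cheapest plan:
  Lodi to Dover: 80 × 7 = 560
  Salem to Tempe: 75 × 6 = 450
  Salem to Dover: 15 × 9 = 135
  Salem to Quincy: 20 × 5 = 100
  Boise to Dover: 75 × 3 = 225
Total = 560 + 450 + 135 + 100 + 225 = 1470.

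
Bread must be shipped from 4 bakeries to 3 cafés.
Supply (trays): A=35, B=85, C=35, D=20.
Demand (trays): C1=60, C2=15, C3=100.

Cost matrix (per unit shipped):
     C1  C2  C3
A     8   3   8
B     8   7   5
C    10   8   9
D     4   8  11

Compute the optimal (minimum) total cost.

1045

One minimum-cost allocation:
  A–C1: 20 trays
  A–C2: 15 trays
  B–C3: 85 trays
  C–C1: 20 trays
  C–C3: 15 trays
  D–C1: 20 trays
Total cost = 1045.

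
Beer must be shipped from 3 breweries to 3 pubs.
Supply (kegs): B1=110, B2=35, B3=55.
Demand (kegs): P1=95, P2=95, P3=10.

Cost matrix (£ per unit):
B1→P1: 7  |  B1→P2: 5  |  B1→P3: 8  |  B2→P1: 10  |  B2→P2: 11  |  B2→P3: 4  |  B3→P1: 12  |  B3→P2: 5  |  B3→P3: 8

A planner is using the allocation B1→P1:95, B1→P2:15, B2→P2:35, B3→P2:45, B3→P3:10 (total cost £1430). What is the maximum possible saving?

Current plan cost = 95·7 + 15·5 + 35·11 + 45·5 + 10·8 = £1430.
Optimal plan:
  B1–P1: 70 × £7 = £490
  B1–P2: 40 × £5 = £200
  B2–P1: 25 × £10 = £250
  B2–P3: 10 × £4 = £40
  B3–P2: 55 × £5 = £275
Optimal cost = £1255.
Saving = 1430 − 1255 = £175.

175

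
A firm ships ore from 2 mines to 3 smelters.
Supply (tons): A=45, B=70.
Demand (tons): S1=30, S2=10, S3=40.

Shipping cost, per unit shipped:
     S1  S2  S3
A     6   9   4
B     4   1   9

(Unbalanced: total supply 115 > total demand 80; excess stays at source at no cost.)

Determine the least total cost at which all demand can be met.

One minimum-cost allocation:
  A–S3: 40 × 4 = 160
  B–S1: 30 × 4 = 120
  B–S2: 10 × 1 = 10
Total = 160 + 120 + 10 = 290.

290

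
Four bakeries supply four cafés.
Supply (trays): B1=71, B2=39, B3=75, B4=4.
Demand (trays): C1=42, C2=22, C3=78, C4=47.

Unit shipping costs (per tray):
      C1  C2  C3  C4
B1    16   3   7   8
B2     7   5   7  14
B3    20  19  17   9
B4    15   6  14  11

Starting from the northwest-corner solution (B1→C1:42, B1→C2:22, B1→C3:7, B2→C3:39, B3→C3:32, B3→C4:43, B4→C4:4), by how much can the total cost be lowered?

Current plan cost = 42·16 + 22·3 + 7·7 + 39·7 + 32·17 + 43·9 + 4·11 = 2035.
Optimal plan:
  B1 to C2: 18 × 3 = 54
  B1 to C3: 53 × 7 = 371
  B2 to C1: 39 × 7 = 273
  B3 to C1: 3 × 20 = 60
  B3 to C3: 25 × 17 = 425
  B3 to C4: 47 × 9 = 423
  B4 to C2: 4 × 6 = 24
Optimal cost = 1630.
Saving = 2035 − 1630 = 405.

405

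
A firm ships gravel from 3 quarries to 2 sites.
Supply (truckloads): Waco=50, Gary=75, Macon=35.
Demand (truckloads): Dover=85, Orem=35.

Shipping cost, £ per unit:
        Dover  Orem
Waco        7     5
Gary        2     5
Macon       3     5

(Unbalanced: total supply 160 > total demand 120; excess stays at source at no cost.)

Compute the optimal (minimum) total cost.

355

Optimal allocation:
  Waco to Orem: 35 truckloads
  Gary to Dover: 75 truckloads
  Macon to Dover: 10 truckloads
Total cost = £355.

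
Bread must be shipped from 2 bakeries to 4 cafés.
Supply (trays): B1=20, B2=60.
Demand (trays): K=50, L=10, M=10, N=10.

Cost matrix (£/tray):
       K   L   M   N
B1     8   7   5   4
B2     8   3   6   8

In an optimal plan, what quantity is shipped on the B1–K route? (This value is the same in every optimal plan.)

0

Solving gives:
  B1 to M: 10 trays
  B1 to N: 10 trays
  B2 to K: 50 trays
  B2 to L: 10 trays
Total cost = £520.
The route B1→K is not used.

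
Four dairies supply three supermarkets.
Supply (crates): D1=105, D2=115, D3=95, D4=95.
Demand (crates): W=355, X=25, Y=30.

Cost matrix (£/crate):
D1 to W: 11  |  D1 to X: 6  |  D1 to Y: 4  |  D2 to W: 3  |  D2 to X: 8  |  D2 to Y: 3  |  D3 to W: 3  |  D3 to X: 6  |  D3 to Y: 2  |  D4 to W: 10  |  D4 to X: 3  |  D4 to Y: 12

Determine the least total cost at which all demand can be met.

2350

One minimum-cost allocation:
  D1->W: 75 × £11 = £825
  D1->Y: 30 × £4 = £120
  D2->W: 115 × £3 = £345
  D3->W: 95 × £3 = £285
  D4->W: 70 × £10 = £700
  D4->X: 25 × £3 = £75
Total = 825 + 120 + 345 + 285 + 700 + 75 = £2350.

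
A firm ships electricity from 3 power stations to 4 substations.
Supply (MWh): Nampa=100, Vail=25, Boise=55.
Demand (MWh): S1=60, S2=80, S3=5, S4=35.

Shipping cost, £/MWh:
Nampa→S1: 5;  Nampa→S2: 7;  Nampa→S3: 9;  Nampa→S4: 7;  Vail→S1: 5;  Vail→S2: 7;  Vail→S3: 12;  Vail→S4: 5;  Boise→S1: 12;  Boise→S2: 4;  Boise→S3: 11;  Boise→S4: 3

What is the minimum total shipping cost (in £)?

An optimal shipping plan:
  Nampa→S1: 60 × £5 = £300
  Nampa→S2: 35 × £7 = £245
  Nampa→S3: 5 × £9 = £45
  Vail→S4: 25 × £5 = £125
  Boise→S2: 45 × £4 = £180
  Boise→S4: 10 × £3 = £30
Total = 300 + 245 + 45 + 125 + 180 + 30 = £925.

925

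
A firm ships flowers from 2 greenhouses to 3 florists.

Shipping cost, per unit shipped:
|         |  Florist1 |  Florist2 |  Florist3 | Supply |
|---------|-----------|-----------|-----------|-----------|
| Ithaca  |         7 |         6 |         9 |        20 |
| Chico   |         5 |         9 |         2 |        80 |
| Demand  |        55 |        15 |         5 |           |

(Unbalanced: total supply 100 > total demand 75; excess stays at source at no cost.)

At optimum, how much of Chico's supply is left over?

20

An optimal plan:
  Ithaca→Florist2: 15 × 6 = 90
  Chico→Florist1: 55 × 5 = 275
  Chico→Florist3: 5 × 2 = 10
Total cost = 375.
Chico ships 60 of its 80, leaving 20.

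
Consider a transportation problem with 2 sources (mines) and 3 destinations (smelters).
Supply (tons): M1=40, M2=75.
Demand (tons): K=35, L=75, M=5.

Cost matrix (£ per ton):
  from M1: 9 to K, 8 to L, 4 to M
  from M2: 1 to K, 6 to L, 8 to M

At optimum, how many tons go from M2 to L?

The minimum-cost plan:
  M1->L: 35 tons
  M1->M: 5 tons
  M2->K: 35 tons
  M2->L: 40 tons
Total cost = £575.
So M2→L carries 40 tons.

40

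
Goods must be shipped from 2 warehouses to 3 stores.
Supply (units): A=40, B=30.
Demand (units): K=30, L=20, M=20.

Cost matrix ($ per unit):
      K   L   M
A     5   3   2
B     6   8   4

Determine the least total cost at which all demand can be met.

An optimal shipping plan:
  A->L: 20 × $3 = $60
  A->M: 20 × $2 = $40
  B->K: 30 × $6 = $180
Total = 60 + 40 + 180 = $280.
(Supply check: A ships 40; B ships 30.)

280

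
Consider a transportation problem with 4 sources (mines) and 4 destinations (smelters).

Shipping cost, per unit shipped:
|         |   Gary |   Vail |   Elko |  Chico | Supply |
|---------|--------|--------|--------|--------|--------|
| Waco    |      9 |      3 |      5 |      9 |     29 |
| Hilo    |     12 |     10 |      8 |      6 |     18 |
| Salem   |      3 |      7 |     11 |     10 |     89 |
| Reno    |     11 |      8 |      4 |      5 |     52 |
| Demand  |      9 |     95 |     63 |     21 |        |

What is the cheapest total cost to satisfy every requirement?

1021

Optimal allocation:
  Waco to Vail: 15 × 3 = 45
  Waco to Elko: 14 × 5 = 70
  Hilo to Chico: 18 × 6 = 108
  Salem to Gary: 9 × 3 = 27
  Salem to Vail: 80 × 7 = 560
  Reno to Elko: 49 × 4 = 196
  Reno to Chico: 3 × 5 = 15
Total = 45 + 70 + 108 + 27 + 560 + 196 + 15 = 1021.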